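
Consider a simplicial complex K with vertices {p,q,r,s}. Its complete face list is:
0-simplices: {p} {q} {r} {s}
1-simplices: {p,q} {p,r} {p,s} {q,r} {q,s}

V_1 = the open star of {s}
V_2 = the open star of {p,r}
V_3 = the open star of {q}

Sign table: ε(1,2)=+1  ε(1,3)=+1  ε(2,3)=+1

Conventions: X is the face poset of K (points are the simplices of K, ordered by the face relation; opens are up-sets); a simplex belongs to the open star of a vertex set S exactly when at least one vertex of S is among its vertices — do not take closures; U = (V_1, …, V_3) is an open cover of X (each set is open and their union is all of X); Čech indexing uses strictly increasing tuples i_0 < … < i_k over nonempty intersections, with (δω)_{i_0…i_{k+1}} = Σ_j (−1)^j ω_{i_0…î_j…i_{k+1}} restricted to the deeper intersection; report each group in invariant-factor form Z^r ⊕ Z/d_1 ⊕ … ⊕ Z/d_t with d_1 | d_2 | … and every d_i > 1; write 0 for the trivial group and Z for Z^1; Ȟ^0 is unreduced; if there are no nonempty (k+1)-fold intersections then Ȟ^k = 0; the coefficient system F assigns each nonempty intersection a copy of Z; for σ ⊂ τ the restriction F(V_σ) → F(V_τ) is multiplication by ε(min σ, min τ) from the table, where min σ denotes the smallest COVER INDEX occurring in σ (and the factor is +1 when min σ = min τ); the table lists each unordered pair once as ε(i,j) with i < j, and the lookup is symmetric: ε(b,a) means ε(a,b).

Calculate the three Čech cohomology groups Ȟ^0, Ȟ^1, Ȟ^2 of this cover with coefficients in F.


Ȟ^0(U;F) ≅ Z; Ȟ^1(U;F) ≅ Z; Ȟ^2(U;F) ≅ 0

nerve simplices:
  V1={{s},{p,s},{q,s}} V2={{p},{r},{p,q},{p,r},{p,s},{q,r}} V3={{q},{p,q},{q,r},{q,s}}
  V12={{p,s}} V13={{q,s}} V23={{p,q},{q,r}}
C dims 3,3; δ0: rk 2, SNF 1^2
degree 0: 3−2−0 = 1 → Ȟ^0 ≅ Z
degree 1: 3−0−2 = 1 → Ȟ^1 ≅ Z
degree 2: 0−0−0 = 0 → Ȟ^2 ≅ 0


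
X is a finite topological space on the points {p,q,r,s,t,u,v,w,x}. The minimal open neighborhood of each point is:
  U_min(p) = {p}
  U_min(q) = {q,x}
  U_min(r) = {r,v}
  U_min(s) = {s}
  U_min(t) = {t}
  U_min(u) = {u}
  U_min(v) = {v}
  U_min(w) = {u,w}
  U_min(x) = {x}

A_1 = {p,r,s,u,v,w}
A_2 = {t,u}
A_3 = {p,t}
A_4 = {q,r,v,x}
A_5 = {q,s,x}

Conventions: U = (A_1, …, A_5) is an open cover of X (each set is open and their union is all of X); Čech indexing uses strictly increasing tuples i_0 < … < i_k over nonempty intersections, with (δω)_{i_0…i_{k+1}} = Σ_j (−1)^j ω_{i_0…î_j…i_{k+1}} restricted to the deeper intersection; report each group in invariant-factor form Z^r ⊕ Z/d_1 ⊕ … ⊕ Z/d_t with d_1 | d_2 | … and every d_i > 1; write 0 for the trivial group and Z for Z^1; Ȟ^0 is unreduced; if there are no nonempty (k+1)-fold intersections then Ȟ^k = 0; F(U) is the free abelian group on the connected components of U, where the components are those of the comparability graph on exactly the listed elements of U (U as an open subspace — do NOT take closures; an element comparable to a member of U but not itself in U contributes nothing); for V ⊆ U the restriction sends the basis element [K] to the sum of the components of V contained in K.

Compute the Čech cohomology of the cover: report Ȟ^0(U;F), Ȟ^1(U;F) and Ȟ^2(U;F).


intersection data:
  A12={u} A13={p} A14={r,v} A15={s} A23={t} A45={q,x}
components per intersection:
  A1: {p} {r,v} {s} {u,w}
  A2: {t} {u}
  A3: {p} {t}
  A4: {q,x} {r,v}
  A5: {q,x} {s}
  A12: {u}
  A13: {p}
  A14: {r,v}
  A15: {s}
  A23: {t}
  A45: {q,x}
C dims 12,6; δ0: rk 6, SNF 1^6
Ȟ^0 = (12 − 6) − 0 = 6, so Ȟ^0 ≅ Z^6
Ȟ^1 = (6 − 0) − 6 = 0, so Ȟ^1 ≅ 0
Ȟ^2 = (0 − 0) − 0 = 0, so Ȟ^2 ≅ 0

Ȟ^0(U;F) ≅ Z^6, Ȟ^1(U;F) ≅ 0, Ȟ^2(U;F) ≅ 0


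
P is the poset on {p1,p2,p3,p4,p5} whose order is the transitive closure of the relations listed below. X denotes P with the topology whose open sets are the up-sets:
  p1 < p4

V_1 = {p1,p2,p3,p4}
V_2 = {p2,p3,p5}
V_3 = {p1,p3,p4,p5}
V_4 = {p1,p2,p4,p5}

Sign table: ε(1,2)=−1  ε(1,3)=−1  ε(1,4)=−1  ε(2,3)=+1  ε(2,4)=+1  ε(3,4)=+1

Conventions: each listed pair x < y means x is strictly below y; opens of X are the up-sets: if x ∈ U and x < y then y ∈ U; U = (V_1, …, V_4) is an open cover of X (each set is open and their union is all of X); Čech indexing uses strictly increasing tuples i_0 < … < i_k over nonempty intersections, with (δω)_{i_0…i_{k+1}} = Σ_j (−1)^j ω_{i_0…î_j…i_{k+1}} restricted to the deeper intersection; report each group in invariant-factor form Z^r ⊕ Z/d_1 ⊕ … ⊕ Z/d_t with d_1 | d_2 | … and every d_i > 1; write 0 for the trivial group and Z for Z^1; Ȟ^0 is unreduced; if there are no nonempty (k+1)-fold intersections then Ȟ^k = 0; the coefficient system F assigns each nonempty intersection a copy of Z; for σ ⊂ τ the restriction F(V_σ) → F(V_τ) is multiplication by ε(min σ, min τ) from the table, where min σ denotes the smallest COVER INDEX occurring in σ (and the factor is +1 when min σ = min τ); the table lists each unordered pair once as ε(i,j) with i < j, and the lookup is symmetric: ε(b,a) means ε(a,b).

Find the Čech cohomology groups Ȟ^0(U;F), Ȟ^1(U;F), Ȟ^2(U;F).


cover nerve:
  V12={p2,p3} V13={p1,p3,p4} V14={p1,p2,p4} V23={p3,p5} V24={p2,p5} V34={p1,p4,p5}
  V123={p3} V124={p2} V134={p1,p4} V234={p5}
C dims 4,6,4; δ0: rk 3, SNF 1^3; δ1: rk 3, SNF 1^3
Ȟ^0: (4−3)−0=1 ⇒ Z
Ȟ^1: (6−3)−3=0 ⇒ 0
Ȟ^2: (4−0)−3=1 ⇒ Z

Ȟ^0(U;F) ≅ Z; Ȟ^1(U;F) ≅ 0; Ȟ^2(U;F) ≅ Z


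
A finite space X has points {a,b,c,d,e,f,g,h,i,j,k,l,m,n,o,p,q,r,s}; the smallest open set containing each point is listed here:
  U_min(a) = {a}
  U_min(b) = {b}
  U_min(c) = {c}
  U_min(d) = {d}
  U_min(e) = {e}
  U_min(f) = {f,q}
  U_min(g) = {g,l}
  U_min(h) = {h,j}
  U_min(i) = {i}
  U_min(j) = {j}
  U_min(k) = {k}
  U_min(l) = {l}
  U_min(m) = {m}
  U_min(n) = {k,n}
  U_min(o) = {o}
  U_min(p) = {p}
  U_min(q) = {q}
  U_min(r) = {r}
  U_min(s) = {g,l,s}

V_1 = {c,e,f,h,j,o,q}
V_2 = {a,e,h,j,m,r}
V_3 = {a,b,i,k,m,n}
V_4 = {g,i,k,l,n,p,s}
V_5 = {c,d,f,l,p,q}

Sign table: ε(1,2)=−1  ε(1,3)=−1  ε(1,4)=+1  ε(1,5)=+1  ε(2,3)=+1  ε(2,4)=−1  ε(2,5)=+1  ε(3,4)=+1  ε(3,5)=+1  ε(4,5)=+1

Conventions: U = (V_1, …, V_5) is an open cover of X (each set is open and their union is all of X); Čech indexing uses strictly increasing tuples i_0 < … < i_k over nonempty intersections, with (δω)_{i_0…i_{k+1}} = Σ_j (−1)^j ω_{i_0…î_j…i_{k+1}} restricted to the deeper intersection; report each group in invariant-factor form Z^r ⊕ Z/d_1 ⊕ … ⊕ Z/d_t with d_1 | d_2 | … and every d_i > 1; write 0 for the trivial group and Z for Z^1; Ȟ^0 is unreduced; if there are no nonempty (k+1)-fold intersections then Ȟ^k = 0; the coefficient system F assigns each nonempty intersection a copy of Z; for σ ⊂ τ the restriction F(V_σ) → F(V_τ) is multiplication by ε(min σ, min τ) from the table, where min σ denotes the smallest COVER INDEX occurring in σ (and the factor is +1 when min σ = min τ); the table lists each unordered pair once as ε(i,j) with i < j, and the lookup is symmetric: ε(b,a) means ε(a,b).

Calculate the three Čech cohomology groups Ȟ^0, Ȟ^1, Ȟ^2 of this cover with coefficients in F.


nerve simplices:
  V12={e,h,j} V15={c,f,q} V23={a,m} V34={i,k,n} V45={l,p}
C dims 5,5; δ0: rk 5, SNF 1^4·2
degree 0: 5−5−0 = 0 → Ȟ^0 ≅ 0
degree 1: 5−0−5 = 0 plus torsion [2] → Ȟ^1 ≅ Z/2
degree 2: 0−0−0 = 0 → Ȟ^2 ≅ 0

Ȟ^0(U;F) ≅ 0, Ȟ^1(U;F) ≅ Z/2 and Ȟ^2(U;F) ≅ 0


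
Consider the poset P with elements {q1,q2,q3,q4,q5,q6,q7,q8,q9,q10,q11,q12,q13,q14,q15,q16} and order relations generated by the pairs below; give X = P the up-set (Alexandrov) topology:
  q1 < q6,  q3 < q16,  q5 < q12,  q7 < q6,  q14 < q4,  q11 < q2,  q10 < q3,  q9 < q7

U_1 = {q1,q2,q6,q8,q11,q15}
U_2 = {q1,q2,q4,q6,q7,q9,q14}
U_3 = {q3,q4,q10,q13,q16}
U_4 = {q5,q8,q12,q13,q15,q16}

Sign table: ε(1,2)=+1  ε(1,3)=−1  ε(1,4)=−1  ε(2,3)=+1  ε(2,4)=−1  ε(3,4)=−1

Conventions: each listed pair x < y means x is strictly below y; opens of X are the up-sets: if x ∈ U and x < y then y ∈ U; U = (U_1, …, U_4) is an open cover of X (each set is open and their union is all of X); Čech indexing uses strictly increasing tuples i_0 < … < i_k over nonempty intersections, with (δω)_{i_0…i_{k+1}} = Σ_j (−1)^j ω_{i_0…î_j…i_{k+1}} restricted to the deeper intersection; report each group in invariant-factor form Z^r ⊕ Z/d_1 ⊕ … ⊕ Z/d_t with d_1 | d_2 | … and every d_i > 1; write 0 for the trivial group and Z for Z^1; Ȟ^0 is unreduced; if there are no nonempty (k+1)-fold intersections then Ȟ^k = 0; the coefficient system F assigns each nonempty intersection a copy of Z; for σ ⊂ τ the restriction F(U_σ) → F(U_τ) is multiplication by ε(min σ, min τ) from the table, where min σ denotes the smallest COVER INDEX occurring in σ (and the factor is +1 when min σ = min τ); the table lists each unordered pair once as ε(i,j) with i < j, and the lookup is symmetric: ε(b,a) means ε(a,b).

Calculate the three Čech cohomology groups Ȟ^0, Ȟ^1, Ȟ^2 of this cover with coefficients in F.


nerve simplices:
  U12={q1,q2,q6} U14={q8,q15} U23={q4} U34={q13,q16}
C dims 4,4; δ0: rk 3, SNF 1^3
degree 0: 4−3−0 = 1 → Ȟ^0 ≅ Z
degree 1: 4−0−3 = 1 → Ȟ^1 ≅ Z
degree 2: 0−0−0 = 0 → Ȟ^2 ≅ 0

Ȟ^0 = Z; Ȟ^1 = Z; Ȟ^2 = 0


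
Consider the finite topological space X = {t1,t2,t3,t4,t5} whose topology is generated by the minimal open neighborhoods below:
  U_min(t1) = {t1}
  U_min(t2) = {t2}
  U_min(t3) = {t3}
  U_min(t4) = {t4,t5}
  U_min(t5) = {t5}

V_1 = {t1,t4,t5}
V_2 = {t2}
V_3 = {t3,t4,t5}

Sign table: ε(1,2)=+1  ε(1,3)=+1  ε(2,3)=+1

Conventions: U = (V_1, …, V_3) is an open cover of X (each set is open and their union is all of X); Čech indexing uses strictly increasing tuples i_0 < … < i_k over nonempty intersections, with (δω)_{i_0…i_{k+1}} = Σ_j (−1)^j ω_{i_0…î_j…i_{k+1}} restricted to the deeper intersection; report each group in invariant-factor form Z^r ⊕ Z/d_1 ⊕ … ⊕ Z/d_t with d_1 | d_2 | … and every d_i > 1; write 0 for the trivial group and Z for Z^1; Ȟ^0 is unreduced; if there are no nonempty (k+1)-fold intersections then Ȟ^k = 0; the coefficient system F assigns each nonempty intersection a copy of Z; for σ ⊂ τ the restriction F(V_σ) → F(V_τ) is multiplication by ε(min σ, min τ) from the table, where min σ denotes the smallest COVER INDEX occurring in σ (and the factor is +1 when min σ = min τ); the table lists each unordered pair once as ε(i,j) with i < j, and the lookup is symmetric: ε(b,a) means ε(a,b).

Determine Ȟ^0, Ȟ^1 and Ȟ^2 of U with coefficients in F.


Ȟ^0 ≅ Z^2,  Ȟ^1 ≅ 0,  Ȟ^2 ≅ 0

intersection data:
  V13={t4,t5}
C dims 3,1; δ0: rk 1, SNF 1^1
Ȟ^0 = (3 − 1) − 0 = 2, so Ȟ^0 ≅ Z^2
Ȟ^1 = (1 − 0) − 1 = 0, so Ȟ^1 ≅ 0
Ȟ^2 = (0 − 0) − 0 = 0, so Ȟ^2 ≅ 0


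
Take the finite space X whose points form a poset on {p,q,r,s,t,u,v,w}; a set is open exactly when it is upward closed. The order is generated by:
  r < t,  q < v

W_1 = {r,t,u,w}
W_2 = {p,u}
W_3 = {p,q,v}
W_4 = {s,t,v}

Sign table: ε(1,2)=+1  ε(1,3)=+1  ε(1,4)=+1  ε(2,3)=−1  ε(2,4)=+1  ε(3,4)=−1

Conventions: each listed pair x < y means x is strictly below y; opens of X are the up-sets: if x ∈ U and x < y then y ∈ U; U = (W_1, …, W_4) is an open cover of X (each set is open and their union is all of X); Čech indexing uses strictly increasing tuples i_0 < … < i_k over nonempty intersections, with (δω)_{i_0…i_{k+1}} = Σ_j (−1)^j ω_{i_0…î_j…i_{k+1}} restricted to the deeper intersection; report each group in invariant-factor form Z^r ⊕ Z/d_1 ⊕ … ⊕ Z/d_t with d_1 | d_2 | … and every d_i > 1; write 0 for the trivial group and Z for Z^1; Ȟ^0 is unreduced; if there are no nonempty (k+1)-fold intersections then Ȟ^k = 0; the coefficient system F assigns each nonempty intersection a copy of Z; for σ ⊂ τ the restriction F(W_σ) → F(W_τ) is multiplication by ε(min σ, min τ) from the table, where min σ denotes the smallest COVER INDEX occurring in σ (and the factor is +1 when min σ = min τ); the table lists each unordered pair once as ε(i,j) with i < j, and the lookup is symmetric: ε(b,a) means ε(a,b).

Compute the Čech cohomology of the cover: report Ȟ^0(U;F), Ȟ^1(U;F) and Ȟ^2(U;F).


Ȟ^0 = Z; Ȟ^1 = Z; Ȟ^2 = 0

nonempty overlaps:
  W12={u} W14={t} W23={p} W34={v}
C dims 4,4; δ0: rk 3, SNF 1^3
degree 0: 4−3−0 = 1 → Ȟ^0 ≅ Z
degree 1: 4−0−3 = 1 → Ȟ^1 ≅ Z
degree 2: 0−0−0 = 0 → Ȟ^2 ≅ 0


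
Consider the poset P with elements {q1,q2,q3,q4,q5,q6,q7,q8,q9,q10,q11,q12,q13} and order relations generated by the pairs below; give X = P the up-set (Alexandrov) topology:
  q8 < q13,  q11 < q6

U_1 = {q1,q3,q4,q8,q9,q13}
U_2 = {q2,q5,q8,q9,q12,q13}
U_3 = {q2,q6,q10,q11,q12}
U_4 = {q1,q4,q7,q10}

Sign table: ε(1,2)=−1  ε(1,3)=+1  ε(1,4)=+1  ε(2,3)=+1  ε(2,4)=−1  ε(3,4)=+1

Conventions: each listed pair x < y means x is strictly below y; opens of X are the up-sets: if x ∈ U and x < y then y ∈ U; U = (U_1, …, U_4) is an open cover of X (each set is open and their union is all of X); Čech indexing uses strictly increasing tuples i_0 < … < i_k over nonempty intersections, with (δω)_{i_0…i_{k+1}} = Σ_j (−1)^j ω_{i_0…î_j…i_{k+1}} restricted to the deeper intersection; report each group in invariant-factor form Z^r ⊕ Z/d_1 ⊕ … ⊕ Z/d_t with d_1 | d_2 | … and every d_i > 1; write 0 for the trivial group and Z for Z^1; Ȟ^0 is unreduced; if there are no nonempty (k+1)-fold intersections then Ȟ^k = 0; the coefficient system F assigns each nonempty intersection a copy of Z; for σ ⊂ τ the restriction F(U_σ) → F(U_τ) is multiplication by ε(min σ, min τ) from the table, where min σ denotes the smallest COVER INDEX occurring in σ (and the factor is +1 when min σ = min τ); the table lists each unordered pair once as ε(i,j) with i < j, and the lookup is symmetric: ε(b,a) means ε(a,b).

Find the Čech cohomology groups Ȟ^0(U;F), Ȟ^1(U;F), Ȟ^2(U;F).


nonempty intersections:
  U12={q8,q9,q13} U14={q1,q4} U23={q2,q12} U34={q10}
C dims 4,4; δ0: rk 4, SNF 1^3·2
Ȟ^0: (4−4)−0=0 ⇒ 0
Ȟ^1: (4−0)−4=0 plus torsion [2] ⇒ Z/2
Ȟ^2: (0−0)−0=0 ⇒ 0

Ȟ^0 = 0,  Ȟ^1 = Z/2,  Ȟ^2 = 0


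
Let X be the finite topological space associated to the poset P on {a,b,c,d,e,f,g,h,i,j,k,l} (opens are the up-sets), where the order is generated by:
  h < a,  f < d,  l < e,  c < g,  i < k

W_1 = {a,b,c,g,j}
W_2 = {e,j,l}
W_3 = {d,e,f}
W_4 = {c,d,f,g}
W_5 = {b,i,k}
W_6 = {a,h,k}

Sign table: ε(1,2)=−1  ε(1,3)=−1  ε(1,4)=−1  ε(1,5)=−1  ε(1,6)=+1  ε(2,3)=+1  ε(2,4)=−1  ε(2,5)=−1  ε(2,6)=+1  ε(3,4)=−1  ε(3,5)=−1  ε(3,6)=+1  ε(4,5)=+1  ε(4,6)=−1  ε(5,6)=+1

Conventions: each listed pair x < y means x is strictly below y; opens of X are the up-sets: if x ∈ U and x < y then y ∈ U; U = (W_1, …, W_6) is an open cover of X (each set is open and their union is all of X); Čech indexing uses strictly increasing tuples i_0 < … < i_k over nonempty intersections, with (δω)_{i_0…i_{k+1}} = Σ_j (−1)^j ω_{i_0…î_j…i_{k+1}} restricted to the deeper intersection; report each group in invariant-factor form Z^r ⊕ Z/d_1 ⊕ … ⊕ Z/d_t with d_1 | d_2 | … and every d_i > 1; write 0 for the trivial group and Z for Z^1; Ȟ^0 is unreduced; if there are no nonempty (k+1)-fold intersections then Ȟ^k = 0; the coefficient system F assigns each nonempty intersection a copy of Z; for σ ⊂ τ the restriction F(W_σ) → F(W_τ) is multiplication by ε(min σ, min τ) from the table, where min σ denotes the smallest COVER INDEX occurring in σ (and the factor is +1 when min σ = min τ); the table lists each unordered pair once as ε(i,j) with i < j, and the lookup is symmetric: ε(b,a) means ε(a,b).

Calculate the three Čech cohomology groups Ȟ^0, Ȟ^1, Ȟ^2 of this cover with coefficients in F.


Ȟ^0(U;F) ≅ 0; Ȟ^1(U;F) ≅ Z ⊕ Z/2; Ȟ^2(U;F) ≅ 0

cover nerve:
  W12={j} W14={c,g} W15={b} W16={a} W23={e} W34={d,f} W56={k}
C dims 6,7; δ0: rk 6, SNF 1^5·2
Ȟ^0: (6−6)−0=0 ⇒ 0
Ȟ^1: (7−0)−6=1 plus torsion [2] ⇒ Z ⊕ Z/2
Ȟ^2: (0−0)−0=0 ⇒ 0


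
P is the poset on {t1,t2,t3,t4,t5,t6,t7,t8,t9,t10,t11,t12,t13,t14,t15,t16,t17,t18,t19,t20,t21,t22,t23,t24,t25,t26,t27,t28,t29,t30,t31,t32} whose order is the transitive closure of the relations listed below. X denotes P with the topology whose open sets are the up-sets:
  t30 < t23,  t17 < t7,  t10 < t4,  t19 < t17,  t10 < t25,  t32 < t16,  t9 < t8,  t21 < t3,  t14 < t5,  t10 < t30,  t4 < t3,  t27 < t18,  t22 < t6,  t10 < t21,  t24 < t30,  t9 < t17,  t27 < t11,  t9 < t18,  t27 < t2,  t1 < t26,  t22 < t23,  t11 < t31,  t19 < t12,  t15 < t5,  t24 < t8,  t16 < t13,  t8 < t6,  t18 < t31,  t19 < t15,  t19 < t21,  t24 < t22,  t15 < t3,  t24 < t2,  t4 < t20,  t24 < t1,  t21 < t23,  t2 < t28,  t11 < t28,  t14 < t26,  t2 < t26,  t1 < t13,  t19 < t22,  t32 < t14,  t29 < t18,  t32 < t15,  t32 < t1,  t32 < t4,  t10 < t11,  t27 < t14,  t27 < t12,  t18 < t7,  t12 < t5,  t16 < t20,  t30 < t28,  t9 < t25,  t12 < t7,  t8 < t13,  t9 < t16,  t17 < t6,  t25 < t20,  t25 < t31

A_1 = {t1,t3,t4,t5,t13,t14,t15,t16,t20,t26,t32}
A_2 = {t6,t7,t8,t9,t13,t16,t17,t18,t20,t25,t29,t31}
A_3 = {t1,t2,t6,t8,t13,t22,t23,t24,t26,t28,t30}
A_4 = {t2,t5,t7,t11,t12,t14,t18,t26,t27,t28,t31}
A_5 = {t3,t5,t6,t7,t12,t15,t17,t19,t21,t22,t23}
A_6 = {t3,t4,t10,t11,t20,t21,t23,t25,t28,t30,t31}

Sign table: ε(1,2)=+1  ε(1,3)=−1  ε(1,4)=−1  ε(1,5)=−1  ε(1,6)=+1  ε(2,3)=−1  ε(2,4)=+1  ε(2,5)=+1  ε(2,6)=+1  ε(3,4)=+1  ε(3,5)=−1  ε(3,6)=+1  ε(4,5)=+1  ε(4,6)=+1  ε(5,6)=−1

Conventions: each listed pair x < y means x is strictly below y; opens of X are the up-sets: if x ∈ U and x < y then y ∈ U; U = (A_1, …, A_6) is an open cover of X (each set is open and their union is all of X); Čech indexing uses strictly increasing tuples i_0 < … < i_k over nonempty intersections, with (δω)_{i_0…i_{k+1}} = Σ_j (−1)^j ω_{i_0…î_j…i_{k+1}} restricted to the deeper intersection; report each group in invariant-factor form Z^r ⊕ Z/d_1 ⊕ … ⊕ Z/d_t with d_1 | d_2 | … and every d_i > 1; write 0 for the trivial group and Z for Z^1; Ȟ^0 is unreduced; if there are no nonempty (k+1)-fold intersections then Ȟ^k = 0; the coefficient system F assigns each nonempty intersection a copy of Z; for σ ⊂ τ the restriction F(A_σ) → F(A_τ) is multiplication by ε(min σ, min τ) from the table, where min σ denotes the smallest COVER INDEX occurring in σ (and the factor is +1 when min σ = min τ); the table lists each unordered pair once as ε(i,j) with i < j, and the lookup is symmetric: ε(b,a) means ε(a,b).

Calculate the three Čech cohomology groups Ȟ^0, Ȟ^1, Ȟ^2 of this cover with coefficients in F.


Ȟ^0(U;F) ≅ 0, Ȟ^1(U;F) ≅ Z/2 and Ȟ^2(U;F) ≅ Z

nerve simplices:
  A12={t13,t16,t20} A13={t1,t13,t26} A14={t5,t14,t26} A15={t3,t5,t15} A16={t3,t4,t20} A23={t6,t8,t13} A24={t7,t18,t31} A25={t6,t7,t17} A26={t20,t25,t31} A34={t2,t26,t28} A35={t6,t22,t23} A36={t23,t28,t30} A45={t5,t7,t12} A46={t11,t28,t31} A56={t3,t21,t23}
  A123={t13} A126={t20} A134={t26} A145={t5} A156={t3} A235={t6} A245={t7} A246={t31} A346={t28} A356={t23}
C dims 6,15,10; δ0: rk 6, SNF 1^5·2; δ1: rk 9, SNF 1^9
degree 0: 6−6−0 = 0 → Ȟ^0 ≅ 0
degree 1: 15−9−6 = 0 plus torsion [2] → Ȟ^1 ≅ Z/2
degree 2: 10−0−9 = 1 → Ȟ^2 ≅ Z


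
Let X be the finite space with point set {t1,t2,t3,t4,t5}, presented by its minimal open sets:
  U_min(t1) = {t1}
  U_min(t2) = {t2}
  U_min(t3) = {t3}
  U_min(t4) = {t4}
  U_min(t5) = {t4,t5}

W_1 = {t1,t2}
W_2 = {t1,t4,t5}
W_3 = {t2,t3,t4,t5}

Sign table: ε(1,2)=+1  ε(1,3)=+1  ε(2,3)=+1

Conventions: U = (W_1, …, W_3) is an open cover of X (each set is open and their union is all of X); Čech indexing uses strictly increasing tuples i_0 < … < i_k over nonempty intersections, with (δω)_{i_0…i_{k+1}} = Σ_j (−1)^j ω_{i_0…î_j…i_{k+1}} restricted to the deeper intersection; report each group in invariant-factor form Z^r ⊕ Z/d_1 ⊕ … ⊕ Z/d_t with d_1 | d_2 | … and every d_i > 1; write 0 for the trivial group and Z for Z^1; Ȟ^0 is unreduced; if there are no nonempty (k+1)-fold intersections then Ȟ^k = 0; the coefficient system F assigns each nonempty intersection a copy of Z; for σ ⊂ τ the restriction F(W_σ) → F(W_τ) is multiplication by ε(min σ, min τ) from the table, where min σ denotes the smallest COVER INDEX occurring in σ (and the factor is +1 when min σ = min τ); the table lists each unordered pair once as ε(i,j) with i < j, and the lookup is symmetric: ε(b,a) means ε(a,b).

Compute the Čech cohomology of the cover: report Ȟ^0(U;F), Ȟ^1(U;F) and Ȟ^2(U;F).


intersection data:
  W12={t1} W13={t2} W23={t4,t5}
C dims 3,3; δ0: rk 2, SNF 1^2
Ȟ^0 = (3 − 2) − 0 = 1, so Ȟ^0 ≅ Z
Ȟ^1 = (3 − 0) − 2 = 1, so Ȟ^1 ≅ Z
Ȟ^2 = (0 − 0) − 0 = 0, so Ȟ^2 ≅ 0

Ȟ^0 ≅ Z, Ȟ^1 ≅ Z and Ȟ^2 ≅ 0


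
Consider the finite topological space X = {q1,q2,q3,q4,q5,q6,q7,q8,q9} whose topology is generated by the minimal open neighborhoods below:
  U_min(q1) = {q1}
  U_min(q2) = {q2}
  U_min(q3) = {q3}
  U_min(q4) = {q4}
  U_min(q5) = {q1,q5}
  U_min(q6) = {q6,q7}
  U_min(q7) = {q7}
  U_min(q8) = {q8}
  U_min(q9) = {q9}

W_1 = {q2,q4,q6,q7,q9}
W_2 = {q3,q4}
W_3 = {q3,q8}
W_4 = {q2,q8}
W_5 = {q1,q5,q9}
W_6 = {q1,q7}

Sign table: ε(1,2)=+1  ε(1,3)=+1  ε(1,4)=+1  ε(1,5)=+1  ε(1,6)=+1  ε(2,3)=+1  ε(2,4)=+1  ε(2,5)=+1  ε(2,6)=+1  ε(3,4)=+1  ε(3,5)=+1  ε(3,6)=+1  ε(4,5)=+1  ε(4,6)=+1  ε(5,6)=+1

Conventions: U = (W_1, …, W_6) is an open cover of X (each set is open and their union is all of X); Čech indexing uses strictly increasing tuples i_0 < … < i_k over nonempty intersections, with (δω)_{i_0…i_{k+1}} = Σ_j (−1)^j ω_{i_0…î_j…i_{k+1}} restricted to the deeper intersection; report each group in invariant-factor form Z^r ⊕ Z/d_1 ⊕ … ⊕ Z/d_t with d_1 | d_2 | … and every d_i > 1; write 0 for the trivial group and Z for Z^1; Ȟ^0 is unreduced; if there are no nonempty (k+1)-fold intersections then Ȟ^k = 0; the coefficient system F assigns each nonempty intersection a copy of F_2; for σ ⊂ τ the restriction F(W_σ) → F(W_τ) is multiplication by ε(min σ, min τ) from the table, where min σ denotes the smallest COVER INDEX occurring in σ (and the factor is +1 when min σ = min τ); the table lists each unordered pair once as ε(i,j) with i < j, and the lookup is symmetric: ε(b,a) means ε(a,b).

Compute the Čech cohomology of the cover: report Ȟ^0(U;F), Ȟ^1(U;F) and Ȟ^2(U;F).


Ȟ^0 ≅ Z/2, Ȟ^1 ≅ Z/2 ⊕ Z/2 and Ȟ^2 ≅ 0

nerve of the cover:
  W12={q4} W14={q2} W15={q9} W16={q7} W23={q3} W34={q8} W56={q1}
C dims 6,7; δ0: rk_F2 5
Ȟ^0 = (6 − 5) − 0 = 1, so Ȟ^0 ≅ Z/2
Ȟ^1 = (7 − 0) − 5 = 2, so Ȟ^1 ≅ Z/2 ⊕ Z/2
Ȟ^2 = (0 − 0) − 0 = 0, so Ȟ^2 ≅ 0


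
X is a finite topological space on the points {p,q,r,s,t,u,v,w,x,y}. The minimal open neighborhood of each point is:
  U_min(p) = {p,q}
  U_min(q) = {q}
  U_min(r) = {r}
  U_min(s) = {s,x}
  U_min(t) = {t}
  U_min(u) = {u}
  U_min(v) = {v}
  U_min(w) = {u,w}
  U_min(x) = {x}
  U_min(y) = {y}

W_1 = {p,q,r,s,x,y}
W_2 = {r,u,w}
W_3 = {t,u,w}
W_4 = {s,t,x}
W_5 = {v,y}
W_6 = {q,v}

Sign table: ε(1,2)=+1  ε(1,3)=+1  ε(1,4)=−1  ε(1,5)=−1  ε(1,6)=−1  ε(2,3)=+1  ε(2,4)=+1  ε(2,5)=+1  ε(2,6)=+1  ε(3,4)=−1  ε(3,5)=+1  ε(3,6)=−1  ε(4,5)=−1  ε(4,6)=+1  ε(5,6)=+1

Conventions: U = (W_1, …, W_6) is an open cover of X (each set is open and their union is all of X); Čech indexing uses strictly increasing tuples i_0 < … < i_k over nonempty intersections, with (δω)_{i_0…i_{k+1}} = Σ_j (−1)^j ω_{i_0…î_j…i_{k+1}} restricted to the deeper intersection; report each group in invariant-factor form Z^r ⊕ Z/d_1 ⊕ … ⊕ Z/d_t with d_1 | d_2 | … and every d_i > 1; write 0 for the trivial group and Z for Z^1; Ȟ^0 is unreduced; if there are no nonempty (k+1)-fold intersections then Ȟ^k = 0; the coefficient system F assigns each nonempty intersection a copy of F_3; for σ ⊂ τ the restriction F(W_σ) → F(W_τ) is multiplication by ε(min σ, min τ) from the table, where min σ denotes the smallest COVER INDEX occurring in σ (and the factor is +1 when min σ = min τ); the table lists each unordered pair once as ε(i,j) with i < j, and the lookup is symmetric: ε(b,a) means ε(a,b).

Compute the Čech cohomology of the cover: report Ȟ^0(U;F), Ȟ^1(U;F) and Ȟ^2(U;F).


nonempty intersections:
  W12={r} W14={s,x} W15={y} W16={q} W23={u,w} W34={t} W56={v}
C dims 6,7; δ0: rk_F3 5
Ȟ^0: (6−5)−0=1 ⇒ Z/3
Ȟ^1: (7−0)−5=2 ⇒ Z/3 ⊕ Z/3
Ȟ^2: (0−0)−0=0 ⇒ 0

Ȟ^0 ≅ Z/3; Ȟ^1 ≅ Z/3 ⊕ Z/3; Ȟ^2 ≅ 0


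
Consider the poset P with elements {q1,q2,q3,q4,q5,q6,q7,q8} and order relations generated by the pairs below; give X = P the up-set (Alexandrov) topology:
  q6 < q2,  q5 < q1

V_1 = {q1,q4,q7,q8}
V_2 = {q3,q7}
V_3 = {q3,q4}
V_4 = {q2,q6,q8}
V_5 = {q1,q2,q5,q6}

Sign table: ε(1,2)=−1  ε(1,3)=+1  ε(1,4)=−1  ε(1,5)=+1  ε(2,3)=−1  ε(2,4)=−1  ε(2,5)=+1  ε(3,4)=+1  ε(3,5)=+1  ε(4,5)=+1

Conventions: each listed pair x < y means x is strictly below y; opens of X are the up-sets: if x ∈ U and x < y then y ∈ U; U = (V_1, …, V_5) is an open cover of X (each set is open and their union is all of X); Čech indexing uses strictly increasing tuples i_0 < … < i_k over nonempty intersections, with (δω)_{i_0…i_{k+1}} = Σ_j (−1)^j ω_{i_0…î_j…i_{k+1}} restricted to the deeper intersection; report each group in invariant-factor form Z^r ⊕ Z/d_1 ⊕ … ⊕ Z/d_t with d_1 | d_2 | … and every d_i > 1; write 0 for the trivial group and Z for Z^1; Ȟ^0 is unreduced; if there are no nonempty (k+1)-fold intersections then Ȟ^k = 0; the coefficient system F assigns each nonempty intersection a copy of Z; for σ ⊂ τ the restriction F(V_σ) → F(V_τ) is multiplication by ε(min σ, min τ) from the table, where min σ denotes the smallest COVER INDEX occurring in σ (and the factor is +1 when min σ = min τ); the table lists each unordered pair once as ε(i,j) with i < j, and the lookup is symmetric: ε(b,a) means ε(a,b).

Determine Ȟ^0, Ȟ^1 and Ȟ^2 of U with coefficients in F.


Ȟ^0 ≅ 0,  Ȟ^1 ≅ Z ⊕ Z/2,  Ȟ^2 ≅ 0

nonempty intersections:
  V12={q7} V13={q4} V14={q8} V15={q1} V23={q3} V45={q2,q6}
C dims 5,6; δ0: rk 5, SNF 1^4·2
Ȟ^0: (5−5)−0=0 ⇒ 0
Ȟ^1: (6−0)−5=1 plus torsion [2] ⇒ Z ⊕ Z/2
Ȟ^2: (0−0)−0=0 ⇒ 0


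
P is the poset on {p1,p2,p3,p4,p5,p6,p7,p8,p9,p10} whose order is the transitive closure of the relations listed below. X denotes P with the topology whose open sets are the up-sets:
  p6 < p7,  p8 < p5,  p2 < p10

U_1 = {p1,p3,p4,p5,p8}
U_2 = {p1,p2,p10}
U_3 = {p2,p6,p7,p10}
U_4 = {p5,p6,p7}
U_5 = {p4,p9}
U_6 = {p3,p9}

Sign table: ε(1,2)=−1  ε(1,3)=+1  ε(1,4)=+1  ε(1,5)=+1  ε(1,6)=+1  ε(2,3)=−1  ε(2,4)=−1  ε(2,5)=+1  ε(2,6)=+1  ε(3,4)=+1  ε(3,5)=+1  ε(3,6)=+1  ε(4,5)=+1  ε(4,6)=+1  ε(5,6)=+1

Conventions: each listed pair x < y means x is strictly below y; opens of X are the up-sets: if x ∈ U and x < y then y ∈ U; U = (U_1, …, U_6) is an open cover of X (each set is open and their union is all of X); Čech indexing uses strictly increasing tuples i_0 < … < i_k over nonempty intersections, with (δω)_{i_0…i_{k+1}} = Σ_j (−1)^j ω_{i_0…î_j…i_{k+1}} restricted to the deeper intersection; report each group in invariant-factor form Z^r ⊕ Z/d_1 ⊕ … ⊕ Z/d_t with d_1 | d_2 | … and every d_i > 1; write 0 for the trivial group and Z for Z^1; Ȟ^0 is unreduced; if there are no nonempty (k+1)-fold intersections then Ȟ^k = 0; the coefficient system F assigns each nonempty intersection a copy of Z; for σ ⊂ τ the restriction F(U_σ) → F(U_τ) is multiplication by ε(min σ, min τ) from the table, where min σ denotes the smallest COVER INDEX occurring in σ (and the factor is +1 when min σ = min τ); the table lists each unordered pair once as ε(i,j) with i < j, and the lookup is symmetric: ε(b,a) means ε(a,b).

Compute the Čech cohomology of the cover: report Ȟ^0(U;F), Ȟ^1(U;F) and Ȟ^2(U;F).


Ȟ^0(U;F) ≅ Z, Ȟ^1(U;F) ≅ Z^2, Ȟ^2(U;F) ≅ 0

cover nerve:
  U12={p1} U14={p5} U15={p4} U16={p3} U23={p2,p10} U34={p6,p7} U56={p9}
C dims 6,7; δ0: rk 5, SNF 1^5
Ȟ^0: (6−5)−0=1 ⇒ Z
Ȟ^1: (7−0)−5=2 ⇒ Z^2
Ȟ^2: (0−0)−0=0 ⇒ 0


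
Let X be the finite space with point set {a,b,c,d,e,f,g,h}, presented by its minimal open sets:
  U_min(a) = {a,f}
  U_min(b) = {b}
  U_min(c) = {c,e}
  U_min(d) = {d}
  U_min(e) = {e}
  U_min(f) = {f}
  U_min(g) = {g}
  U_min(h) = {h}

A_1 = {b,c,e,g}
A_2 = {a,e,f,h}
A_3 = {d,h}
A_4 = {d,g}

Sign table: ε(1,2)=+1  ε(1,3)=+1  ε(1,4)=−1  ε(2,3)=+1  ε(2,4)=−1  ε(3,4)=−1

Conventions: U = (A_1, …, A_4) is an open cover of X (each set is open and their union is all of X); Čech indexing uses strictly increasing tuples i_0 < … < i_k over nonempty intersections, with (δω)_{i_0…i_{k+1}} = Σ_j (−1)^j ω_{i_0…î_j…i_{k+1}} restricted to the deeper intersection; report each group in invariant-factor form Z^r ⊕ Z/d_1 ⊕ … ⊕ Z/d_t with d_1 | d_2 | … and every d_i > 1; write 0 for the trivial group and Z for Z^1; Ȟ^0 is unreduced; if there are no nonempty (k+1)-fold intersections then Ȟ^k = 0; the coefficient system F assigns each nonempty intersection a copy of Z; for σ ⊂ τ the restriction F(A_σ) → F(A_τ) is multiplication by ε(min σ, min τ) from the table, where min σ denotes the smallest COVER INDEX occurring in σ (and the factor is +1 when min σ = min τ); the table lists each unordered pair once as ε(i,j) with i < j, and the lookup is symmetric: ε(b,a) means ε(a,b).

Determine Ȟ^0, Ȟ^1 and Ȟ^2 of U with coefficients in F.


nerve of the cover:
  A12={e} A14={g} A23={h} A34={d}
C dims 4,4; δ0: rk 3, SNF 1^3
Ȟ^0 = (4 − 3) − 0 = 1, so Ȟ^0 ≅ Z
Ȟ^1 = (4 − 0) − 3 = 1, so Ȟ^1 ≅ Z
Ȟ^2 = (0 − 0) − 0 = 0, so Ȟ^2 ≅ 0

Ȟ^0 = Z; Ȟ^1 = Z; Ȟ^2 = 0


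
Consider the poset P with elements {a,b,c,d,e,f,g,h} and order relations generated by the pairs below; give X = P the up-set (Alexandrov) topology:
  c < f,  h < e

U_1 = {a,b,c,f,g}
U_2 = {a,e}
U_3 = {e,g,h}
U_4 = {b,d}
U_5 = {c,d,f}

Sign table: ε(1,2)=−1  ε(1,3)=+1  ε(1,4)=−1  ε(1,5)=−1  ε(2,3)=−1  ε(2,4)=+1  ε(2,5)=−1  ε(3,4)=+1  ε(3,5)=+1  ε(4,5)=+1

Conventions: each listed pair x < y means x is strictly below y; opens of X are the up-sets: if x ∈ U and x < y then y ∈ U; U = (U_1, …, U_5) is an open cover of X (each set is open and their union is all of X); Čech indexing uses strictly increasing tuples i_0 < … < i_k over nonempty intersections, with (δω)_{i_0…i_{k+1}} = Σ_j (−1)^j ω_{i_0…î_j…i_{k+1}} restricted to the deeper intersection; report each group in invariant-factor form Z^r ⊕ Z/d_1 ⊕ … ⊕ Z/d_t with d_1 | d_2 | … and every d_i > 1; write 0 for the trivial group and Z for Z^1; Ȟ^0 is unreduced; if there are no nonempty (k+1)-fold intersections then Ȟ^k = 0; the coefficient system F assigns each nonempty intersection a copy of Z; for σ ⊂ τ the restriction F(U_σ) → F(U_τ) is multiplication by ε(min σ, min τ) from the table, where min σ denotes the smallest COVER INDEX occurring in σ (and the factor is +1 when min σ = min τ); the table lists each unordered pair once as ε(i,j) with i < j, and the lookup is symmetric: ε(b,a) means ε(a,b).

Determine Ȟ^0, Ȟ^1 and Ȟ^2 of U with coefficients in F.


cover nerve:
  U12={a} U13={g} U14={b} U15={c,f} U23={e} U45={d}
C dims 5,6; δ0: rk 4, SNF 1^4
Ȟ^0: (5−4)−0=1 ⇒ Z
Ȟ^1: (6−0)−4=2 ⇒ Z^2
Ȟ^2: (0−0)−0=0 ⇒ 0

Ȟ^0 = Z,  Ȟ^1 = Z^2,  Ȟ^2 = 0


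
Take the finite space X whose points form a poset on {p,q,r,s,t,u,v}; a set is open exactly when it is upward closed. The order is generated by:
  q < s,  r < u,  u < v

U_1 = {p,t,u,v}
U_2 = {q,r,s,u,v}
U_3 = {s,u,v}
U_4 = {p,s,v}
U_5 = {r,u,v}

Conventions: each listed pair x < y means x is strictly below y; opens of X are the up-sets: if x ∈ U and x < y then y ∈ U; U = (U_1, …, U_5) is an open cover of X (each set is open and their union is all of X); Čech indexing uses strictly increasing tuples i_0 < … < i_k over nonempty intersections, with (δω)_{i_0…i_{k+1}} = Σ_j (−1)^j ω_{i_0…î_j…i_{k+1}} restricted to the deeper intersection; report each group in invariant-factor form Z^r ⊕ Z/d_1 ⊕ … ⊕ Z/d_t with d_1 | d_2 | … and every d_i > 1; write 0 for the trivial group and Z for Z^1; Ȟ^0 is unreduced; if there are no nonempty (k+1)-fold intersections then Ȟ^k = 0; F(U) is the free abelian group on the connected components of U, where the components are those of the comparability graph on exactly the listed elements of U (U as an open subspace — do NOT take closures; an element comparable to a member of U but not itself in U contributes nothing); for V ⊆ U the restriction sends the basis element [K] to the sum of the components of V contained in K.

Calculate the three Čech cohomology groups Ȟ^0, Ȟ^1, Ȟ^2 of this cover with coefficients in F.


Ȟ^0(U;F) ≅ Z^4,  Ȟ^1(U;F) ≅ 0,  Ȟ^2(U;F) ≅ 0

intersection data:
  U12={u,v} U13={u,v} U14={p,v} U15={u,v} U23={s,u,v} U24={s,v} U25={r,u,v} U34={s,v} U35={u,v} U45={v}
  U123={u,v} U124={v} U125={u,v} U134={v} U135={u,v} U145={v} U234={s,v} U235={u,v} U245={v} U345={v}
  U1234={v} U1235={u,v} U1245={v} U1345={v} U2345={v}
  U12345={v}
components per intersection:
  U1: {p} {t} {u,v}
  U2: {q,s} {r,u,v}
  U3: {s} {u,v}
  U4: {p} {s} {v}
  U5: {r,u,v}
  U12: {u,v}
  U13: {u,v}
  U14: {p} {v}
  U15: {u,v}
  U23: {s} {u,v}
  U24: {s} {v}
  U25: {r,u,v}
  U34: {s} {v}
  U35: {u,v}
  U45: {v}
  U123: {u,v}
  U124: {v}
  U125: {u,v}
  U134: {v}
  U135: {u,v}
  U145: {v}
  U234: {s} {v}
  U235: {u,v}
  U245: {v}
  U345: {v}
  U1234: {v}
  U1235: {u,v}
  U1245: {v}
  U1345: {v}
  U2345: {v}
  U12345: {v}
C dims 11,14,11,5; δ0: rk 7, SNF 1^7; δ1: rk 7, SNF 1^7; δ2: rk 4, SNF 1^4
Ȟ^0 = (11 − 7) − 0 = 4, so Ȟ^0 ≅ Z^4
Ȟ^1 = (14 − 7) − 7 = 0, so Ȟ^1 ≅ 0
Ȟ^2 = (11 − 4) − 7 = 0, so Ȟ^2 ≅ 0


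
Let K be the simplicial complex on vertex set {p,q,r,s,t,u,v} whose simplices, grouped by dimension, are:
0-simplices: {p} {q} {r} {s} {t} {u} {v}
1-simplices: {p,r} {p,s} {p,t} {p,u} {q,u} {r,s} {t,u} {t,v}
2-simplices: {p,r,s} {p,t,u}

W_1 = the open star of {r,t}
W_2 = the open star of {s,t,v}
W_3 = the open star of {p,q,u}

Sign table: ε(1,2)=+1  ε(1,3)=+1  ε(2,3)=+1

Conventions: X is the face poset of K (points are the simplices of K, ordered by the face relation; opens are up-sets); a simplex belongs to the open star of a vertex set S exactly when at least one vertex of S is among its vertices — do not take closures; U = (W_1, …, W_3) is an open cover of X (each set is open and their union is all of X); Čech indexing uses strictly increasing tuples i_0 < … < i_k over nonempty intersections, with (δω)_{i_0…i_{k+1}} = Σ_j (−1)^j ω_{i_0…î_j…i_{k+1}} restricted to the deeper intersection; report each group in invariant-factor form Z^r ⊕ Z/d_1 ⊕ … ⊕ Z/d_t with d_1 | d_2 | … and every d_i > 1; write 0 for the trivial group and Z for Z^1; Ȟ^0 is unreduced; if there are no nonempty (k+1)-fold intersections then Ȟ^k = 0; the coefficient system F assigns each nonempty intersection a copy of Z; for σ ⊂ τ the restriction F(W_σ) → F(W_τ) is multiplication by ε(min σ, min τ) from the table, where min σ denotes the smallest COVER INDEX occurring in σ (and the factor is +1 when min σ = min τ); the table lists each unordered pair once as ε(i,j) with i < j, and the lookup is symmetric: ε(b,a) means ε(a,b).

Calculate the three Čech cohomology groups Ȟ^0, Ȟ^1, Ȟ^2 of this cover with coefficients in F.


Ȟ^0(U;F) ≅ Z, Ȟ^1(U;F) ≅ 0 and Ȟ^2(U;F) ≅ 0

nonempty intersections:
  W1={{r},{t},{p,r},{p,t},{r,s},{t,u},{t,v},{p,r,s},{p,t,u}} W2={{s},{t},{v},{p,s},{p,t},{r,s},{t,u},{t,v},{p,r,s},{p,t,u}} W3={{p},{q},{u},{p,r},{p,s},{p,t},{p,u},{q,u},{t,u},{p,r,s},{p,t,u}}
  W12={{t},{p,t},{r,s},{t,u},{t,v},{p,r,s},{p,t,u}} W13={{p,r},{p,t},{t,u},{p,r,s},{p,t,u}} W23={{p,s},{p,t},{t,u},{p,r,s},{p,t,u}}
  W123={{p,t},{t,u},{p,r,s},{p,t,u}}
C dims 3,3,1; δ0: rk 2, SNF 1^2; δ1: rk 1, SNF 1^1
Ȟ^0: (3−2)−0=1 ⇒ Z
Ȟ^1: (3−1)−2=0 ⇒ 0
Ȟ^2: (1−0)−1=0 ⇒ 0


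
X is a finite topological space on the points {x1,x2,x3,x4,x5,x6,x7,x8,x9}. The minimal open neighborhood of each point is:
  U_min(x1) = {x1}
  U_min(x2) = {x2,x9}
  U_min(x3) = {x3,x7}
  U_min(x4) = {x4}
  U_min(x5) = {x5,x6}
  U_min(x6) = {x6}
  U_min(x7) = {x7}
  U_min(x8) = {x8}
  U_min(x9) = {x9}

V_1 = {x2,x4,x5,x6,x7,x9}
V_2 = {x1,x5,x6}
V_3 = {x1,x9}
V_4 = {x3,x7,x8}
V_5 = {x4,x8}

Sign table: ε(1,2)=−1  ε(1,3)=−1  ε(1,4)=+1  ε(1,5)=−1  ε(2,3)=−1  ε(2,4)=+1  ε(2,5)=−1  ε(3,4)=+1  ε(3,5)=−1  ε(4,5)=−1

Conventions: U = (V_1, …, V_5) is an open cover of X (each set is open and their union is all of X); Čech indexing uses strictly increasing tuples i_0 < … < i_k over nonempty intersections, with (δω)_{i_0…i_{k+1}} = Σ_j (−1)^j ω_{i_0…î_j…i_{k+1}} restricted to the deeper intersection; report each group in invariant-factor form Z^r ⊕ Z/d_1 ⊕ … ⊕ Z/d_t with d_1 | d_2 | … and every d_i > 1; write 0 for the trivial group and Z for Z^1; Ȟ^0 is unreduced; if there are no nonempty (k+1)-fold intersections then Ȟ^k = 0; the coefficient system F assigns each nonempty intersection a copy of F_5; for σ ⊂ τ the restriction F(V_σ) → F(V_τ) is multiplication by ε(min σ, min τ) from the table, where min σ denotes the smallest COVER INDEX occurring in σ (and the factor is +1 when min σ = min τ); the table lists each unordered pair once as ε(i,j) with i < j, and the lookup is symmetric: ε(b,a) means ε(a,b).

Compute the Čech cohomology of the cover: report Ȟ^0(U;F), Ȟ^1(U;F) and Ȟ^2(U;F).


Ȟ^0 = 0, Ȟ^1 = Z/5, Ȟ^2 = 0

cover nerve:
  V12={x5,x6} V13={x9} V14={x7} V15={x4} V23={x1} V45={x8}
C dims 5,6; δ0: rk_F5 5
Ȟ^0: (5−5)−0=0 ⇒ 0
Ȟ^1: (6−0)−5=1 ⇒ Z/5
Ȟ^2: (0−0)−0=0 ⇒ 0


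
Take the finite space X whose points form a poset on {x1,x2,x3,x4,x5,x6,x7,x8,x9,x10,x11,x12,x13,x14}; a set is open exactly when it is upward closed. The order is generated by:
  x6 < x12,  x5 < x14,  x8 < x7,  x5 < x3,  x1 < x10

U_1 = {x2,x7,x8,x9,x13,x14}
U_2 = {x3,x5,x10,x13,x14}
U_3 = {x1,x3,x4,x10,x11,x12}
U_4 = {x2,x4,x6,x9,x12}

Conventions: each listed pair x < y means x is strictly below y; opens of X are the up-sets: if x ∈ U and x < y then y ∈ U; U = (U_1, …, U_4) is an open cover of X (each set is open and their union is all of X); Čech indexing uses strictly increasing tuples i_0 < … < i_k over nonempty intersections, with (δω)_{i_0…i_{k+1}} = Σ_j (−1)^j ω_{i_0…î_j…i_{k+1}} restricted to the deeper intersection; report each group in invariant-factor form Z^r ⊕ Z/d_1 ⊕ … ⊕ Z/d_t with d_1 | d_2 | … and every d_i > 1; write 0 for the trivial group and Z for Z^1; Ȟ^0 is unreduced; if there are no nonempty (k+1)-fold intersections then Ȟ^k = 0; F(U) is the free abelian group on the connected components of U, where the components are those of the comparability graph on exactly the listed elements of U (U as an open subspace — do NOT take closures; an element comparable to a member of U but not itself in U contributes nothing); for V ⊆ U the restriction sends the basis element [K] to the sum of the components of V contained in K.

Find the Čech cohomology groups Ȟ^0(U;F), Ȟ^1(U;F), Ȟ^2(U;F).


Ȟ^0 = Z^9, Ȟ^1 = 0, Ȟ^2 = 0

nerve simplices:
  U12={x13,x14} U14={x2,x9} U23={x3,x10} U34={x4,x12}
components per intersection:
  U1: {x2} {x7,x8} {x9} {x13} {x14}
  U2: {x3,x5,x14} {x10} {x13}
  U3: {x1,x10} {x3} {x4} {x11} {x12}
  U4: {x2} {x4} {x6,x12} {x9}
  U12: {x13} {x14}
  U14: {x2} {x9}
  U23: {x3} {x10}
  U34: {x4} {x12}
C dims 17,8; δ0: rk 8, SNF 1^8
degree 0: 17−8−0 = 9 → Ȟ^0 ≅ Z^9
degree 1: 8−0−8 = 0 → Ȟ^1 ≅ 0
degree 2: 0−0−0 = 0 → Ȟ^2 ≅ 0
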